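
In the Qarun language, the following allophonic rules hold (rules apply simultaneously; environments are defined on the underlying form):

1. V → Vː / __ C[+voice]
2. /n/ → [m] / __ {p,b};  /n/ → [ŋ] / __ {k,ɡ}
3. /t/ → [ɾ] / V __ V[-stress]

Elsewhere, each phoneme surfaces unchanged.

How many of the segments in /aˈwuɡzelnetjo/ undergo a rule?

3

Segments that undergo a rule: /a/ → [aː] (rule 1); /u/ → [uː] (rule 1); /e/ → [eː] (rule 1).
All other segments surface unchanged.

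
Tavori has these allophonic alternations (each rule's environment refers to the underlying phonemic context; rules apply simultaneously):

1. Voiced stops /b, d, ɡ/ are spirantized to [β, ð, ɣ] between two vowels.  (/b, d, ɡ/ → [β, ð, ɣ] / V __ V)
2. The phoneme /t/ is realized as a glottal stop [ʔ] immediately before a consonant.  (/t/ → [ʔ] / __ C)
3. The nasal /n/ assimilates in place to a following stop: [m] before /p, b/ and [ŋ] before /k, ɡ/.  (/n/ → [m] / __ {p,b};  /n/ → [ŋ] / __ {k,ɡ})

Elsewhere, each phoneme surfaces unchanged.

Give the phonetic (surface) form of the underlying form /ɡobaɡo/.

/ɡ/ (word-initial) fails the environment for rule 1, so it stays [ɡ].
/b/ — between /o/ and /a/, between two vowels — surfaces as [β] (rule 1).
Rule 1 applies to /ɡ/ (between /a/ and /o/: between two vowels) → [ɣ].

[ɡoβaɣo]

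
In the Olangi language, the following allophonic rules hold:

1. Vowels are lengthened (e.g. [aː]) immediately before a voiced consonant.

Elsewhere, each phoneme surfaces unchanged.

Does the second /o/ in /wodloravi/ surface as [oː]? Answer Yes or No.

/o/ (between /l/ and /r/): before a voiced consonant, so rule 1 applies → [oː].
The actual realization is [oː], which matches [oː].

Yes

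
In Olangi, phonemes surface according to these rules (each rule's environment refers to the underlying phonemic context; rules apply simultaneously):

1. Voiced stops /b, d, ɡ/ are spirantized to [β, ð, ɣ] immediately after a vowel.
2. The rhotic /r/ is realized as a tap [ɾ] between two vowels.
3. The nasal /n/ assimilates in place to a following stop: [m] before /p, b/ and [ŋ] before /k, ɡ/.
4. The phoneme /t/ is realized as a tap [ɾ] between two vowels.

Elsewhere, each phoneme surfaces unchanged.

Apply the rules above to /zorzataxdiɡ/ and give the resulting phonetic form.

/r/ (between /o/ and /z/) fails the environment for rule 2, so it stays [r].
/t/ (between /a/ and /a/): between two vowels, so rule 4 applies → [ɾ].
/d/ (between /x/ and /i/) fails the environment for rule 1, so it stays [d].
/ɡ/ meets the environment for rule 1 (immediately after a vowel) → [ɣ].

[zorzaɾaxdiɣ]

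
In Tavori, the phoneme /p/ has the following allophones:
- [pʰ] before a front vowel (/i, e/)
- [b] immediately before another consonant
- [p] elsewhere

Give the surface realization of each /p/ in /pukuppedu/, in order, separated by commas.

Occurrence 1 (position 1): no conditioning environment matches → elsewhere allophone [p].
Occurrence 2 (position 5): immediately before another consonant → [b].
Occurrence 3 (position 6): before a front vowel (/i, e/) → [pʰ].

[p], [b], [pʰ]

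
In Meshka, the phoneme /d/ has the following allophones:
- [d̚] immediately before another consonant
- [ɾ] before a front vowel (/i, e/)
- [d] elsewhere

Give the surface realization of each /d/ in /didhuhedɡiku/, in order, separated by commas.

Occurrence 1 (position 1): before a front vowel (/i, e/) → [ɾ].
Occurrence 2 (position 3): immediately before another consonant → [d̚].
Occurrence 3 (position 8): immediately before another consonant → [d̚].

[ɾ], [d̚], [d̚]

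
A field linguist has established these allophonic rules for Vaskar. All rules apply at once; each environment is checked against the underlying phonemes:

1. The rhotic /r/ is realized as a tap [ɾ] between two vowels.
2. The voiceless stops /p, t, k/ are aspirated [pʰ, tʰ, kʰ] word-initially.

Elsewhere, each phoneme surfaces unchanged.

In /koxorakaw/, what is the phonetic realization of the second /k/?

/k/ (between /a/ and /a/) is in the target of rule 2 but the environment (word-initially) is not met → [k].

[k]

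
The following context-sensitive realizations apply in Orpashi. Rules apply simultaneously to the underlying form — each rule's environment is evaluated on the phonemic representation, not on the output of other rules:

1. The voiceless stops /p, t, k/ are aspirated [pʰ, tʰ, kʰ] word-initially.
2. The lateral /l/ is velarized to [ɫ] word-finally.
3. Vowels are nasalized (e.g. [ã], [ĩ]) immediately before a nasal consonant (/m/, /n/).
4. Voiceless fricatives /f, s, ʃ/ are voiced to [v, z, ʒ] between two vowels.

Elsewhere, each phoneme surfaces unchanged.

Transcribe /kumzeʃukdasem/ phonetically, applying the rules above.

[kʰũmzeʒukdazẽm]

/k/ (word-initial): word-initially, so rule 1 applies → [kʰ].
Rule 3 applies to /u/ (between /k/ and /m/: before a nasal consonant) → [ũ].
/m/ (between /u/ and /z/): no rule targets it → [m].
/z/ stays [z].
/e/ — between /z/ and /ʃ/; rule 3 does not apply here → [e].
Rule 4 applies to /ʃ/ (between /e/ and /u/: between two vowels) → [ʒ].
/u/ — between /ʃ/ and /k/; rule 3 does not apply here → [u].
/k/ (between /u/ and /d/) is in the target of rule 1 but the environment (word-initially) is not met → [k].
/d/ (between /k/ and /a/) is unaffected → [d].
/a/ (between /d/ and /s/) is in the target of rule 3 but the environment (before a nasal consonant) is not met → [a].
Rule 4 applies to /s/ (between /a/ and /e/: between two vowels) → [z].
/e/ (between /s/ and /m/): before a nasal consonant, so rule 3 applies → [ẽ].
/m/ (word-final) is unaffected → [m].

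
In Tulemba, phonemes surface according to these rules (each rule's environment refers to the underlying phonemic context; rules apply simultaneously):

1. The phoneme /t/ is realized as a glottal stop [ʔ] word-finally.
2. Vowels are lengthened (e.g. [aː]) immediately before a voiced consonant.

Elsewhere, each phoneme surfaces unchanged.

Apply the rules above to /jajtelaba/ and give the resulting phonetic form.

[jaːjteːlaːba]

/j/ (word-initial) is unaffected → [j].
/a/ (between /j/ and /j/): before a voiced consonant, so rule 2 applies → [aː].
/j/ stays [j].
/t/ (between /j/ and /e/): rule 1 targets it, but not word-finally → unchanged [t].
Rule 2 applies to /e/ (between /t/ and /l/: before a voiced consonant) → [eː].
/l/ stays [l].
/a/ (between /l/ and /b/) occurs before a voiced consonant → [aː] by rule 2.
/b/ stays [b].
/a/ — word-final; rule 2 does not apply here → [a].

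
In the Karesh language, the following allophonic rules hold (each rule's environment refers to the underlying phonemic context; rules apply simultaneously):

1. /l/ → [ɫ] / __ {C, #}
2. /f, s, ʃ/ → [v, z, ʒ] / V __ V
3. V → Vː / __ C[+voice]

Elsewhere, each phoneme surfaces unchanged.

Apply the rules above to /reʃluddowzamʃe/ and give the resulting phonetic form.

[reʃluːddoːwzaːmʃe]

/r/ — not in any rule's target class → [r].
/e/ (between /r/ and /ʃ/) is in the target of rule 3 but the environment (before a voiced consonant) is not met → [e].
/ʃ/ (between /e/ and /l/) is in the target of rule 2 but the environment (between two vowels) is not met → [ʃ].
/l/ (between /ʃ/ and /u/) fails the environment for rule 1, so it stays [l].
/u/ — between /l/ and /d/, before a voiced consonant — surfaces as [uː] (rule 3).
/d/ stays [d].
/d/ (between /d/ and /o/): no rule targets it → [d].
/o/ — between /d/ and /w/, before a voiced consonant — surfaces as [oː] (rule 3).
/w/ (between /o/ and /z/): no rule targets it → [w].
/z/ (between /w/ and /a/) is unaffected → [z].
/a/ meets the environment for rule 3 (before a voiced consonant) → [aː].
/m/ stays [m].
/ʃ/ (between /m/ and /e/) is in the target of rule 2 but the environment (between two vowels) is not met → [ʃ].
/e/ (word-final): rule 3 targets it, but not before a voiced consonant → unchanged [e].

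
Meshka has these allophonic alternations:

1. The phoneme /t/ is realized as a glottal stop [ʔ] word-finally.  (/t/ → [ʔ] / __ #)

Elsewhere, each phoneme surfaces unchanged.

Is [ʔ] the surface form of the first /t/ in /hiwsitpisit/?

No

/t/ (between /i/ and /p/) is in the target of rule 1 but the environment (word-finally) is not met → [t].
The actual realization is [t], not [ʔ].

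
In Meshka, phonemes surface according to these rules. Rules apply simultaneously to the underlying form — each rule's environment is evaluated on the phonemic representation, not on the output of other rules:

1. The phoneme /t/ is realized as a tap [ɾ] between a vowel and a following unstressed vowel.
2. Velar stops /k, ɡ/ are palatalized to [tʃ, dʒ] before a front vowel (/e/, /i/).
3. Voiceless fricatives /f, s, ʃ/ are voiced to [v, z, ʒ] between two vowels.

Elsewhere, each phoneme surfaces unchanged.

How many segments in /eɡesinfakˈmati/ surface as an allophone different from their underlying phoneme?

Segments that undergo a rule: /ɡ/ → [dʒ] (rule 2); /s/ → [z] (rule 3); /t/ → [ɾ] (rule 1).
All other segments surface unchanged.

3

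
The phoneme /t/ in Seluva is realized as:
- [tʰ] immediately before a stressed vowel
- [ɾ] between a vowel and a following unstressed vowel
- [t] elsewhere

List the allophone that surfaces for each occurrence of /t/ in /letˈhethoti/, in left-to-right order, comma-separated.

[t], [t], [ɾ]

Occurrence 1 (position 3): no conditioning environment matches → elsewhere allophone [t].
Occurrence 2 (position 6): no conditioning environment matches → elsewhere allophone [t].
Occurrence 3 (position 9): between a vowel and an unstressed vowel → [ɾ].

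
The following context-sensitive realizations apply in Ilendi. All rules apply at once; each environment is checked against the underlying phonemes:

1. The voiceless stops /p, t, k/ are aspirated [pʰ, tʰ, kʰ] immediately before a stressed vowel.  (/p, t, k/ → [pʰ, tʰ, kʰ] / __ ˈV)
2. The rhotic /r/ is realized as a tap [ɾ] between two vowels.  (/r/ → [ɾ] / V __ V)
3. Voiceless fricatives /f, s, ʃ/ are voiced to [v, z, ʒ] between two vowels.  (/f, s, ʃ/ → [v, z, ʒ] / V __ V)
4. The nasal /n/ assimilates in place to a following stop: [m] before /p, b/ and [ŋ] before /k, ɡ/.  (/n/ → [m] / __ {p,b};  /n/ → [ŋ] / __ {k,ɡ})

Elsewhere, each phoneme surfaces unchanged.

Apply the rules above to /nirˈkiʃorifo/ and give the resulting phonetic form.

[nirˈkʰiʒoɾivo]

/n/ — word-initial; rule 4 does not apply here → [n].
/i/ stays [i].
/r/ (between /i/ and /k/) fails the environment for rule 2, so it stays [r].
/k/ (between /r/ and /i/): immediately before a stressed vowel, so rule 1 applies → [kʰ].
/i/ (between /k/ and /ʃ/) is unaffected → [i].
/ʃ/ (between /i/ and /o/): between two vowels, so rule 3 applies → [ʒ].
/o/ (between /ʃ/ and /r/): no rule targets it → [o].
/r/ (between /o/ and /i/): between two vowels, so rule 2 applies → [ɾ].
/i/ (between /r/ and /f/) is unaffected → [i].
/f/ — between /i/ and /o/, between two vowels — surfaces as [v] (rule 3).
/o/ (word-final): no rule targets it → [o].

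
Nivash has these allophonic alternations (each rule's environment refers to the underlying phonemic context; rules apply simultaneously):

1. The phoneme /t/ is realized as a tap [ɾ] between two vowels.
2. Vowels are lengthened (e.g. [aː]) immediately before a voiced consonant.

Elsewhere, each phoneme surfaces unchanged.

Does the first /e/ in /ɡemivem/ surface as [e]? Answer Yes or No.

Rule 2 applies to /e/ (between /ɡ/ and /m/: before a voiced consonant) → [eː].
The actual realization is [eː], not [e].

No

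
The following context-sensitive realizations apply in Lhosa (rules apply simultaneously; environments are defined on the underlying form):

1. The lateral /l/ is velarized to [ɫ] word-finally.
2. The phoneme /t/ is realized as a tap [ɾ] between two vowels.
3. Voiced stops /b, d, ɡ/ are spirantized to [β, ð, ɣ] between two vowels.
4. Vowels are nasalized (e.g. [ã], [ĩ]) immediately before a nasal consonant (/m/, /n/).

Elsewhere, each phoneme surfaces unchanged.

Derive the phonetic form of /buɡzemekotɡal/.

/b/ (word-initial): rule 3 targets it, but not between two vowels → unchanged [b].
/u/ (between /b/ and /ɡ/) fails the environment for rule 4, so it stays [u].
/ɡ/ (between /u/ and /z/) fails the environment for rule 3, so it stays [ɡ].
/z/ (between /ɡ/ and /e/) is unaffected → [z].
/e/ (between /z/ and /m/): before a nasal consonant, so rule 4 applies → [ẽ].
/m/ (between /e/ and /e/) is unaffected → [m].
/e/ (between /m/ and /k/) is in the target of rule 4 but the environment (before a nasal consonant) is not met → [e].
/k/ stays [k].
/o/ — between /k/ and /t/; rule 4 does not apply here → [o].
/t/ (between /o/ and /ɡ/): rule 2 targets it, but not between two vowels → unchanged [t].
/ɡ/ (between /t/ and /a/) is in the target of rule 3 but the environment (between two vowels) is not met → [ɡ].
/a/ (between /ɡ/ and /l/) is in the target of rule 4 but the environment (before a nasal consonant) is not met → [a].
/l/ meets the environment for rule 1 (word-finally) → [ɫ].

[buɡzẽmekotɡaɫ]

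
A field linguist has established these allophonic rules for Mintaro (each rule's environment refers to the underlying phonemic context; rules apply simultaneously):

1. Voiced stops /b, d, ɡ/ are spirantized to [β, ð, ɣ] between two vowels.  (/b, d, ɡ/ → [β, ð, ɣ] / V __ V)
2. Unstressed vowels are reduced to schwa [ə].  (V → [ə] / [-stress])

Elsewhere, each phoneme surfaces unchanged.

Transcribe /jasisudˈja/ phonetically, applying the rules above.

/j/ (word-initial) is unaffected → [j].
/a/ — between /j/ and /s/, in an unstressed syllable — surfaces as [ə] (rule 2).
/s/ — not in any rule's target class → [s].
/i/ meets the environment for rule 2 (in an unstressed syllable) → [ə].
/s/ (between /i/ and /u/): no rule targets it → [s].
/u/ meets the environment for rule 2 (in an unstressed syllable) → [ə].
/d/ (between /u/ and /j/): rule 1 targets it, but not between two vowels → unchanged [d].
/j/ (between /d/ and /a/): no rule targets it → [j].
/a/ (word-final): rule 2 targets it, but not in an unstressed syllable → unchanged [a].

[jəsəsədˈja]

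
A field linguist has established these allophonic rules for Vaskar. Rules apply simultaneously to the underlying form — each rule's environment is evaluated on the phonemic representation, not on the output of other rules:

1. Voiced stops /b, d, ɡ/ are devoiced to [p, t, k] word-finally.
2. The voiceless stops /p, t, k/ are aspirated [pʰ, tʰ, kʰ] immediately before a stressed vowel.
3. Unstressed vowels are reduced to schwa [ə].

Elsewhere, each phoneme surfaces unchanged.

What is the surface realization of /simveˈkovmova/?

/s/ — not in any rule's target class → [s].
/i/ (between /s/ and /m/) occurs in an unstressed syllable → [ə] by rule 3.
/m/ (between /i/ and /v/): no rule targets it → [m].
/v/ (between /m/ and /e/) is unaffected → [v].
/e/ — between /v/ and /k/, in an unstressed syllable — surfaces as [ə] (rule 3).
/k/ (between /e/ and /o/) occurs immediately before a stressed vowel → [kʰ] by rule 2.
/o/ — between /k/ and /v/; rule 3 does not apply here → [o].
/v/ (between /o/ and /m/): no rule targets it → [v].
/m/ (between /v/ and /o/): no rule targets it → [m].
Rule 3 applies to /o/ (between /m/ and /v/: in an unstressed syllable) → [ə].
/v/ — not in any rule's target class → [v].
Rule 3 applies to /a/ (word-final: in an unstressed syllable) → [ə].

[səmvəˈkʰovməvə]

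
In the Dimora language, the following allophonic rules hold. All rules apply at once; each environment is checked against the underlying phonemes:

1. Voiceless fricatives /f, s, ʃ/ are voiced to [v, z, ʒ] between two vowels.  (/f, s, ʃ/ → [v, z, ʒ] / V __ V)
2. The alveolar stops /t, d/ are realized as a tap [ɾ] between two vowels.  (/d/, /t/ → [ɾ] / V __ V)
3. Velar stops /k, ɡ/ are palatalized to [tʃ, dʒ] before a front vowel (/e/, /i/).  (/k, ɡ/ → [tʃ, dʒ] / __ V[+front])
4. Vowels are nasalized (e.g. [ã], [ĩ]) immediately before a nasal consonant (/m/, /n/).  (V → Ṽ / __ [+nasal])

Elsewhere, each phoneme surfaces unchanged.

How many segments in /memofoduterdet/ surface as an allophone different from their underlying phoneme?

Segments that undergo a rule: /e/ → [ẽ] (rule 4); /f/ → [v] (rule 1); /d/ → [ɾ] (rule 2); /t/ → [ɾ] (rule 2).
All other segments surface unchanged.

4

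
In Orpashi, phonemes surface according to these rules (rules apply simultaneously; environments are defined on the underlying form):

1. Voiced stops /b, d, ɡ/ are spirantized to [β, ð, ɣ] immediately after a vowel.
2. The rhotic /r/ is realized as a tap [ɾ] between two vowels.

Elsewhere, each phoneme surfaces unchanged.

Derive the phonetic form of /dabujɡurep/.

[daβujɡuɾep]

/d/ (word-initial) is in the target of rule 1 but the environment (immediately after a vowel) is not met → [d].
/a/ stays [a].
/b/ (between /a/ and /u/) occurs immediately after a vowel → [β] by rule 1.
/u/ (between /b/ and /j/) is unaffected → [u].
/j/ (between /u/ and /ɡ/) is unaffected → [j].
/ɡ/ (between /j/ and /u/) is in the target of rule 1 but the environment (immediately after a vowel) is not met → [ɡ].
/u/ stays [u].
/r/ meets the environment for rule 2 (between two vowels) → [ɾ].
/e/ — not in any rule's target class → [e].
/p/ — not in any rule's target class → [p].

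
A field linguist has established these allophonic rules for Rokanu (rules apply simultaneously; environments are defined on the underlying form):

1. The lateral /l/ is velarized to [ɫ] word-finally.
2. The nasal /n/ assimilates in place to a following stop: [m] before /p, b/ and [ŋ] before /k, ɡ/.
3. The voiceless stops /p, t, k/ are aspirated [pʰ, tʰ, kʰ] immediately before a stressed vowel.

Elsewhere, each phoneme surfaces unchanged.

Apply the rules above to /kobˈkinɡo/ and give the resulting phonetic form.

/k/ (word-initial) fails the environment for rule 3, so it stays [k].
/o/ — not in any rule's target class → [o].
/b/ (between /o/ and /k/): no rule targets it → [b].
/k/ meets the environment for rule 3 (immediately before a stressed vowel) → [kʰ].
/i/ (between /k/ and /n/) is unaffected → [i].
/n/ (between /i/ and /ɡ/): before a labial or velar stop, so rule 2 applies → [ŋ].
/ɡ/ (between /n/ and /o/): no rule targets it → [ɡ].
/o/ — not in any rule's target class → [o].

[kobˈkʰiŋɡo]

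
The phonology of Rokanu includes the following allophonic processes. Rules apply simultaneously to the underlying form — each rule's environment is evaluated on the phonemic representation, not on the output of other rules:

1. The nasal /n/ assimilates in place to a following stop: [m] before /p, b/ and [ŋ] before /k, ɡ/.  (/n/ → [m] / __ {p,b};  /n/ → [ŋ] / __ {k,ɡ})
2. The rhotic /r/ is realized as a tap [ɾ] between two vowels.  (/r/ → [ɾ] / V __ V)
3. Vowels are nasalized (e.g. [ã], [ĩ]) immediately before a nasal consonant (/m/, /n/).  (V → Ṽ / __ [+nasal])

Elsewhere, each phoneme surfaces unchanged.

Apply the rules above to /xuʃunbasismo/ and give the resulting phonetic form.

[xuʃũmbasismo]

/x/ (word-initial): no rule targets it → [x].
/u/ — between /x/ and /ʃ/; rule 3 does not apply here → [u].
/ʃ/ — not in any rule's target class → [ʃ].
Rule 3 applies to /u/ (between /ʃ/ and /n/: before a nasal consonant) → [ũ].
/n/ meets the environment for rule 1 (before a labial or velar stop) → [m].
/b/ (between /n/ and /a/): no rule targets it → [b].
/a/ (between /b/ and /s/) fails the environment for rule 3, so it stays [a].
/s/ (between /a/ and /i/) is unaffected → [s].
/i/ — between /s/ and /s/; rule 3 does not apply here → [i].
/s/ (between /i/ and /m/): no rule targets it → [s].
/m/ (between /s/ and /o/): no rule targets it → [m].
/o/ (word-final) is in the target of rule 3 but the environment (before a nasal consonant) is not met → [o].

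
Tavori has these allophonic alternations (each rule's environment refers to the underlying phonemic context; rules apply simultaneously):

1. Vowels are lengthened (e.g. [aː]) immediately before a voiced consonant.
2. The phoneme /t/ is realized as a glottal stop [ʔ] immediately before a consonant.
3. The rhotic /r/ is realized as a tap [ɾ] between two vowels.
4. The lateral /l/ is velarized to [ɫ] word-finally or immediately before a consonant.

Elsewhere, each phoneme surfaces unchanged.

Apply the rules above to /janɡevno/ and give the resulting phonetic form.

[jaːnɡeːvno]

/j/ (word-initial) is unaffected → [j].
/a/ — between /j/ and /n/, before a voiced consonant — surfaces as [aː] (rule 1).
/n/ — not in any rule's target class → [n].
/ɡ/ (between /n/ and /e/): no rule targets it → [ɡ].
/e/ meets the environment for rule 1 (before a voiced consonant) → [eː].
/v/ (between /e/ and /n/) is unaffected → [v].
/n/ stays [n].
/o/ — word-final; rule 1 does not apply here → [o].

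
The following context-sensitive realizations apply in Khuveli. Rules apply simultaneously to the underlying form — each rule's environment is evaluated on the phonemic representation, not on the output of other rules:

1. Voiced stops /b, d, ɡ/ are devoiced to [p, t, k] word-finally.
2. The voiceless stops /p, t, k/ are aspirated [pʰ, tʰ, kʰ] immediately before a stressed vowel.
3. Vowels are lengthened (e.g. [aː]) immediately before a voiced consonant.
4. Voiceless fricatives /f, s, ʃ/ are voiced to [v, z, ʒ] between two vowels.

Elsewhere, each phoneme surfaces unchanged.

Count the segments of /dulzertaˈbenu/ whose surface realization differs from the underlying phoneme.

4

Segments that undergo a rule: /u/ → [uː] (rule 3); /e/ → [eː] (rule 3); /a/ → [aː] (rule 3); /e/ → [eː] (rule 3).
All other segments surface unchanged.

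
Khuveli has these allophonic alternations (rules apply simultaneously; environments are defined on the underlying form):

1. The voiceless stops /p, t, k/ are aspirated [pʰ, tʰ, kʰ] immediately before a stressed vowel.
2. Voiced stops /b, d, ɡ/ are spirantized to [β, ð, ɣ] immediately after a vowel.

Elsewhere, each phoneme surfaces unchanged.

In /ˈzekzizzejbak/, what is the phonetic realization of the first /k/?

/k/ — between /e/ and /z/; rule 1 does not apply here → [k].

[k]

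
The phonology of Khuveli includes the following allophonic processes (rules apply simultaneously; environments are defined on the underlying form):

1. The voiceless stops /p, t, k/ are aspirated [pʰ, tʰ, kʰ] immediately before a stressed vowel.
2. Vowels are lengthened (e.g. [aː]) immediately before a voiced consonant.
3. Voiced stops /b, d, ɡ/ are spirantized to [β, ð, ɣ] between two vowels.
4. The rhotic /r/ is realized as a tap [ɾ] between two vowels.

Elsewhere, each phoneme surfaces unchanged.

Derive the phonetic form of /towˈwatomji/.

[toːwˈwatoːmji]

/t/ (word-initial) is in the target of rule 1 but the environment (immediately before a stressed vowel) is not met → [t].
/o/ — between /t/ and /w/, before a voiced consonant — surfaces as [oː] (rule 2).
/w/ stays [w].
/w/ (between /w/ and /a/) is unaffected → [w].
/a/ — between /w/ and /t/; rule 2 does not apply here → [a].
/t/ (between /a/ and /o/) fails the environment for rule 1, so it stays [t].
Rule 2 applies to /o/ (between /t/ and /m/: before a voiced consonant) → [oː].
/m/ stays [m].
/j/ (between /m/ and /i/): no rule targets it → [j].
/i/ (word-final) is in the target of rule 2 but the environment (before a voiced consonant) is not met → [i].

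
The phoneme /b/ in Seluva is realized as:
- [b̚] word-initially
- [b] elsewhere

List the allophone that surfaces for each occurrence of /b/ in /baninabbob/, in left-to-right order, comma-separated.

[b̚], [b], [b], [b]

Occurrence 1 (position 1): word-initially → [b̚].
Occurrence 2 (position 7): no conditioning environment matches → elsewhere allophone [b].
Occurrence 3 (position 8): no conditioning environment matches → elsewhere allophone [b].
Occurrence 4 (position 10): no conditioning environment matches → elsewhere allophone [b].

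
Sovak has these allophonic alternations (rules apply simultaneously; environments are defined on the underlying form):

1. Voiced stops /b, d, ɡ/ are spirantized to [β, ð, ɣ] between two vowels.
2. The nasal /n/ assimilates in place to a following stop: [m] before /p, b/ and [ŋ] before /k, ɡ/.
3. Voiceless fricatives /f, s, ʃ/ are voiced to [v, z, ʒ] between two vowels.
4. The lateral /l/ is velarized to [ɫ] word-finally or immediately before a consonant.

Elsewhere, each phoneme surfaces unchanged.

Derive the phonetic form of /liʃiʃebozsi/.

[liʒiʒeβozsi]

/l/ (word-initial) fails the environment for rule 4, so it stays [l].
Rule 3 applies to /ʃ/ (between /i/ and /i/: between two vowels) → [ʒ].
/ʃ/ — between /i/ and /e/, between two vowels — surfaces as [ʒ] (rule 3).
/b/ meets the environment for rule 1 (between two vowels) → [β].
/s/ (between /z/ and /i/) fails the environment for rule 3, so it stays [s].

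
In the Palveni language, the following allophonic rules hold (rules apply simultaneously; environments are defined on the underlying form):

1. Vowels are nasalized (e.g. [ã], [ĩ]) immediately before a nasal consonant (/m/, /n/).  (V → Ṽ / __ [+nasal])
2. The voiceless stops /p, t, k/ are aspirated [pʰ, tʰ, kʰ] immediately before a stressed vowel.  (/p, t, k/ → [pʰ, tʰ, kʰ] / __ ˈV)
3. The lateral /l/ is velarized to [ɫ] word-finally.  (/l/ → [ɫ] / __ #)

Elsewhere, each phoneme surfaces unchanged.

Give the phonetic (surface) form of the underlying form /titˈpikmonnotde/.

[titˈpʰikmõnnotde]

/t/ — word-initial; rule 2 does not apply here → [t].
/i/ (between /t/ and /t/) fails the environment for rule 1, so it stays [i].
/t/ (between /i/ and /p/): rule 2 targets it, but not immediately before a stressed vowel → unchanged [t].
/p/ (between /t/ and /i/) occurs immediately before a stressed vowel → [pʰ] by rule 2.
/i/ (between /p/ and /k/): rule 1 targets it, but not before a nasal consonant → unchanged [i].
/k/ — between /i/ and /m/; rule 2 does not apply here → [k].
/m/ (between /k/ and /o/) is unaffected → [m].
Rule 1 applies to /o/ (between /m/ and /n/: before a nasal consonant) → [õ].
/n/ stays [n].
/n/ (between /n/ and /o/): no rule targets it → [n].
/o/ — between /n/ and /t/; rule 1 does not apply here → [o].
/t/ (between /o/ and /d/) is in the target of rule 2 but the environment (immediately before a stressed vowel) is not met → [t].
/d/ stays [d].
/e/ (word-final) fails the environment for rule 1, so it stays [e].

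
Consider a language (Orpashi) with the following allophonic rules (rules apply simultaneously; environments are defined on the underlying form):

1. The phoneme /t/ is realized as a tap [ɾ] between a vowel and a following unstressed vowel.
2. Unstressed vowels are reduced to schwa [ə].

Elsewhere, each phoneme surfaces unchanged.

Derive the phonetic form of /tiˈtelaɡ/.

[təˈteləɡ]

/t/ — word-initial; rule 1 does not apply here → [t].
/i/ meets the environment for rule 2 (in an unstressed syllable) → [ə].
/t/ (between /i/ and /e/) fails the environment for rule 1, so it stays [t].
/e/ (between /t/ and /l/) is in the target of rule 2 but the environment (in an unstressed syllable) is not met → [e].
Rule 2 applies to /a/ (between /l/ and /ɡ/: in an unstressed syllable) → [ə].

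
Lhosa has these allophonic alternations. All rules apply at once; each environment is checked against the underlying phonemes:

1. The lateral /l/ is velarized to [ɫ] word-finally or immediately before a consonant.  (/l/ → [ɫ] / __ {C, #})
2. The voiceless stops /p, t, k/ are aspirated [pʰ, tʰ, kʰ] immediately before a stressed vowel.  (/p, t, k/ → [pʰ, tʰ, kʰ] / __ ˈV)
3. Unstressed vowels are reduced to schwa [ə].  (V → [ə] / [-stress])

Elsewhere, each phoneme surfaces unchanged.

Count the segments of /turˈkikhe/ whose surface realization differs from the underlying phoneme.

Segments that undergo a rule: /u/ → [ə] (rule 3); /k/ → [kʰ] (rule 2); /e/ → [ə] (rule 3).
All other segments surface unchanged.

3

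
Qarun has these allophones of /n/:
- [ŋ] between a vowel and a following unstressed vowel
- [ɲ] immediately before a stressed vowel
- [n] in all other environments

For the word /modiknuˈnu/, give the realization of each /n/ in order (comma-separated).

[n], [ɲ]

Occurrence 1 (position 6): no conditioning environment matches → elsewhere allophone [n].
Occurrence 2 (position 8): immediately before a stressed vowel → [ɲ].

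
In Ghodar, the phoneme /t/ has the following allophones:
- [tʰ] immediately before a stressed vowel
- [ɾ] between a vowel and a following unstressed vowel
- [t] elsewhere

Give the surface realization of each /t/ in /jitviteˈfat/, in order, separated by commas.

[t], [ɾ], [t]

Occurrence 1 (position 3): no conditioning environment matches → elsewhere allophone [t].
Occurrence 2 (position 6): between a vowel and an unstressed vowel → [ɾ].
Occurrence 3 (position 10): no conditioning environment matches → elsewhere allophone [t].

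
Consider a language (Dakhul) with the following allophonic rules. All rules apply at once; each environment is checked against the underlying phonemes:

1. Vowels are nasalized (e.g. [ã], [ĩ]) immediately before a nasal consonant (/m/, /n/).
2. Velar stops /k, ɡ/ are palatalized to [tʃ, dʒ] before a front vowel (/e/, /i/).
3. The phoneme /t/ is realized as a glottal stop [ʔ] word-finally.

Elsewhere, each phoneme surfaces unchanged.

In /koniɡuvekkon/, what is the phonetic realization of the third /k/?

/k/ — between /k/ and /o/; rule 2 does not apply here → [k].

[k]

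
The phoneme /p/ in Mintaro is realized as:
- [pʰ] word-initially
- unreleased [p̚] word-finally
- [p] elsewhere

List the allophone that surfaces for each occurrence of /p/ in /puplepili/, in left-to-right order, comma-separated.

[pʰ], [p], [p]

Occurrence 1 (position 1): word-initially → [pʰ].
Occurrence 2 (position 3): no conditioning environment matches → elsewhere allophone [p].
Occurrence 3 (position 6): no conditioning environment matches → elsewhere allophone [p].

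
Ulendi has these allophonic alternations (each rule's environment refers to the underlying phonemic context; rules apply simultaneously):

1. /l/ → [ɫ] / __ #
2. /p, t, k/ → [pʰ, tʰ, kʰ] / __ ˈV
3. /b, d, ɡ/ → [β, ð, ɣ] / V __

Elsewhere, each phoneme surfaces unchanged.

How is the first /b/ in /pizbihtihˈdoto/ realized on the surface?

[b]

/b/ (between /z/ and /i/): rule 3 targets it, but not immediately after a vowel → unchanged [b].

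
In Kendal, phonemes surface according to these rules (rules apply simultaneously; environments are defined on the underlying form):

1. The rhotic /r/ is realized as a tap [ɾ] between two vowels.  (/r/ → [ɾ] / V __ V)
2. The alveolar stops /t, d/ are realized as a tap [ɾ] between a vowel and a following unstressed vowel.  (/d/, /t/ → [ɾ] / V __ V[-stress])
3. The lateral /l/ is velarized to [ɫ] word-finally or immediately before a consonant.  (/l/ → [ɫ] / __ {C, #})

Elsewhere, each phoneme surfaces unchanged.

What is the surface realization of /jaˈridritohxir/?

/j/ — not in any rule's target class → [j].
/a/ (between /j/ and /r/) is unaffected → [a].
/r/ (between /a/ and /i/) occurs between two vowels → [ɾ] by rule 1.
/i/ stays [i].
/d/ (between /i/ and /r/): rule 2 targets it, but not between a vowel and a following unstressed vowel → unchanged [d].
/r/ (between /d/ and /i/) fails the environment for rule 1, so it stays [r].
/i/ — not in any rule's target class → [i].
/t/ meets the environment for rule 2 (between a vowel and a following unstressed vowel) → [ɾ].
/o/ — not in any rule's target class → [o].
/h/ stays [h].
/x/ stays [x].
/i/ (between /x/ and /r/) is unaffected → [i].
/r/ — word-final; rule 1 does not apply here → [r].

[jaˈɾidriɾohxir]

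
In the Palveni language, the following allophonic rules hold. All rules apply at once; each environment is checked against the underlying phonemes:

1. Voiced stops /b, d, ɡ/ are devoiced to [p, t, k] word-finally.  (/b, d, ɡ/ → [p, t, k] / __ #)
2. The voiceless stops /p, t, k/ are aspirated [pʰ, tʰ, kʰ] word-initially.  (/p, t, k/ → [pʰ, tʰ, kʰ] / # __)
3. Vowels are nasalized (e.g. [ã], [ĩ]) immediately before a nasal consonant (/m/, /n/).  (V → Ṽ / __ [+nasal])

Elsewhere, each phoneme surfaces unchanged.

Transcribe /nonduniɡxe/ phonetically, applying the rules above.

/n/ — not in any rule's target class → [n].
/o/ meets the environment for rule 3 (before a nasal consonant) → [õ].
/n/ stays [n].
/d/ (between /n/ and /u/): rule 1 targets it, but not word-finally → unchanged [d].
/u/ meets the environment for rule 3 (before a nasal consonant) → [ũ].
/n/ stays [n].
/i/ (between /n/ and /ɡ/) is in the target of rule 3 but the environment (before a nasal consonant) is not met → [i].
/ɡ/ (between /i/ and /x/) is in the target of rule 1 but the environment (word-finally) is not met → [ɡ].
/x/ (between /ɡ/ and /e/): no rule targets it → [x].
/e/ (word-final) fails the environment for rule 3, so it stays [e].

[nõndũniɡxe]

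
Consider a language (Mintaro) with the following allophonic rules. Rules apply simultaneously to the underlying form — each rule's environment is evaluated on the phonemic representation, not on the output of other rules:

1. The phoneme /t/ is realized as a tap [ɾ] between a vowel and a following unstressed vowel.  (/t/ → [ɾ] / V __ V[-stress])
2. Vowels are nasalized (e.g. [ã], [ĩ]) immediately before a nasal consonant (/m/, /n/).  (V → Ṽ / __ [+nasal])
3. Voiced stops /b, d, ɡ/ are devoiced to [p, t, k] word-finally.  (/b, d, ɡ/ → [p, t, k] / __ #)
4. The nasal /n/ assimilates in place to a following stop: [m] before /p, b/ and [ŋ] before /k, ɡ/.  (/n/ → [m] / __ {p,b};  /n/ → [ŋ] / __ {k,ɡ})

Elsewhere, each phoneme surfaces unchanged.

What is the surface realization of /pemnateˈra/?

/p/ (word-initial): no rule targets it → [p].
/e/ (between /p/ and /m/): before a nasal consonant, so rule 2 applies → [ẽ].
/m/ stays [m].
/n/ — between /m/ and /a/; rule 4 does not apply here → [n].
/a/ (between /n/ and /t/) fails the environment for rule 2, so it stays [a].
/t/ (between /a/ and /e/): between a vowel and a following unstressed vowel, so rule 1 applies → [ɾ].
/e/ — between /t/ and /r/; rule 2 does not apply here → [e].
/r/ — not in any rule's target class → [r].
/a/ — word-final; rule 2 does not apply here → [a].

[pẽmnaɾeˈra]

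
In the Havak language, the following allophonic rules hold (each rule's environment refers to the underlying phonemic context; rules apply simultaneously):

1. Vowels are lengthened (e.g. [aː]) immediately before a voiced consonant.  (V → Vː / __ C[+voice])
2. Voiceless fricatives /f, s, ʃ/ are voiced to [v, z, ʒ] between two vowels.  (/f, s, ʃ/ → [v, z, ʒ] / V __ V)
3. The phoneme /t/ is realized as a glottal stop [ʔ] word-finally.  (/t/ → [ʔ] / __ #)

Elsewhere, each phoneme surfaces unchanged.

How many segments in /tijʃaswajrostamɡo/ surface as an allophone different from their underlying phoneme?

Segments that undergo a rule: /i/ → [iː] (rule 1); /a/ → [aː] (rule 1); /a/ → [aː] (rule 1).
All other segments surface unchanged.

3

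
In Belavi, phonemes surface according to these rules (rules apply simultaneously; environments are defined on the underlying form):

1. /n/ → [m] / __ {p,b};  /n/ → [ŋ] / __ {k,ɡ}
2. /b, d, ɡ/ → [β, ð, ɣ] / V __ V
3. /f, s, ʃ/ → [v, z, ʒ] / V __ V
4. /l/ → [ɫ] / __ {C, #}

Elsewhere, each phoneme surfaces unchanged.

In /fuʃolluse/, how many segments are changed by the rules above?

3

Segments that undergo a rule: /ʃ/ → [ʒ] (rule 3); /l/ → [ɫ] (rule 4); /s/ → [z] (rule 3).
All other segments surface unchanged.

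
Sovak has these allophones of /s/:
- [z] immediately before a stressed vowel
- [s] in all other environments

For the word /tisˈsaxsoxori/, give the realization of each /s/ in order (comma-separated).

[s], [z], [s]

Occurrence 1 (position 3): no conditioning environment matches → elsewhere allophone [s].
Occurrence 2 (position 4): immediately before a stressed vowel → [z].
Occurrence 3 (position 7): no conditioning environment matches → elsewhere allophone [s].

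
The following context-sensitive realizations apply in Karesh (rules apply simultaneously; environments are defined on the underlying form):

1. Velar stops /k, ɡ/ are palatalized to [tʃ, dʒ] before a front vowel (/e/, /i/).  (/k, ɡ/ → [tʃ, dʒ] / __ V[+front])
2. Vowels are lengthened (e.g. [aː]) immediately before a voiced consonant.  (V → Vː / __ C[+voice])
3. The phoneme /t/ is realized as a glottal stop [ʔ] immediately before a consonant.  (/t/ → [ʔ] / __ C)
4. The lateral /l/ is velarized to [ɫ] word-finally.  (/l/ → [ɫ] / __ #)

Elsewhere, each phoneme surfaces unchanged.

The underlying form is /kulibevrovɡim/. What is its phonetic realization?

/k/ — word-initial; rule 1 does not apply here → [k].
Rule 2 applies to /u/ (between /k/ and /l/: before a voiced consonant) → [uː].
/l/ (between /u/ and /i/) fails the environment for rule 4, so it stays [l].
/i/ (between /l/ and /b/): before a voiced consonant, so rule 2 applies → [iː].
/e/ (between /b/ and /v/) occurs before a voiced consonant → [eː] by rule 2.
Rule 2 applies to /o/ (between /r/ and /v/: before a voiced consonant) → [oː].
/ɡ/ meets the environment for rule 1 (before a front vowel) → [dʒ].
/i/ meets the environment for rule 2 (before a voiced consonant) → [iː].

[kuːliːbeːvroːvdʒiːm]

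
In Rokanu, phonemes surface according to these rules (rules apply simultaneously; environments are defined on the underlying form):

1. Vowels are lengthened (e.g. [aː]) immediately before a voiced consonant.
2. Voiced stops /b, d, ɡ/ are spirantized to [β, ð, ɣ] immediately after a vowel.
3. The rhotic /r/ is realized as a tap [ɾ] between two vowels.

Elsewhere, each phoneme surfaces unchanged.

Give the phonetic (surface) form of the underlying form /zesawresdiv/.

/z/ (word-initial) is unaffected → [z].
/e/ (between /z/ and /s/) fails the environment for rule 1, so it stays [e].
/s/ — not in any rule's target class → [s].
/a/ (between /s/ and /w/) occurs before a voiced consonant → [aː] by rule 1.
/w/ stays [w].
/r/ (between /w/ and /e/) is in the target of rule 3 but the environment (between two vowels) is not met → [r].
/e/ (between /r/ and /s/) fails the environment for rule 1, so it stays [e].
/s/ (between /e/ and /d/) is unaffected → [s].
/d/ (between /s/ and /i/) fails the environment for rule 2, so it stays [d].
/i/ (between /d/ and /v/) occurs before a voiced consonant → [iː] by rule 1.
/v/ (word-final): no rule targets it → [v].

[zesaːwresdiːv]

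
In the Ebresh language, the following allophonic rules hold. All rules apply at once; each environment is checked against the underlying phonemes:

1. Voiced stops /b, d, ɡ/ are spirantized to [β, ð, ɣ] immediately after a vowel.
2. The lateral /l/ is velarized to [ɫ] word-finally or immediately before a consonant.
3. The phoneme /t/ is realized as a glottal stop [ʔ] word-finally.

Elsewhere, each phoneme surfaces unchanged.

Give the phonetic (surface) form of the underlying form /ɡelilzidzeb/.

[ɡeliɫziðzeβ]

/ɡ/ (word-initial): rule 1 targets it, but not immediately after a vowel → unchanged [ɡ].
/l/ — between /e/ and /i/; rule 2 does not apply here → [l].
/l/ meets the environment for rule 2 (word-finally or immediately before a consonant) → [ɫ].
Rule 1 applies to /d/ (between /i/ and /z/: immediately after a vowel) → [ð].
/b/ (word-final) occurs immediately after a vowel → [β] by rule 1.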